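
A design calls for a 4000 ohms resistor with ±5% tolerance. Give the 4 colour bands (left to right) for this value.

4000 Ω = 40 × 10^2.
4 → yellow
0 → black
Multiplier 10^2 → red.
±5% tolerance → gold.

yellow, black, red, gold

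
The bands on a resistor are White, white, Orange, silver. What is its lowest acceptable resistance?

White → 9 (first significant figure)
White → 9 (second significant figure)
Orange → ×10^3 multiplier
Silver → ±10% tolerance
99 × 1000 = 99000 Ω
Lowest = 99000 × (1 − 10/100) = 89100 Ω.

89100 Ω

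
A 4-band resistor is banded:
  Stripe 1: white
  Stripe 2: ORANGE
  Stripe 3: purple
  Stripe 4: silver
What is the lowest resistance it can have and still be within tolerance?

837000000 Ω

White → 9 (first significant figure)
Orange → 3 (second significant figure)
Violet → ×10^7 multiplier
Silver → ±10% tolerance
93 × 10000000 = 930000000 Ω
Lowest = 930000000 × (1 − 10/100) = 837000000 Ω.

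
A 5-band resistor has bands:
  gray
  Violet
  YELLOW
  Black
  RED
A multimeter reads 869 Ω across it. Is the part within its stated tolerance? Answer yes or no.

yes

Grey → 8 (first significant figure)
Violet → 7 (second significant figure)
Yellow → 4 (third significant figure)
Black → ×1 multiplier
Red → ±2% tolerance
874 × 1 = 874 Ω
Allowed range: 856.52 Ω to 891.48 Ω.
869 Ω lies inside that range.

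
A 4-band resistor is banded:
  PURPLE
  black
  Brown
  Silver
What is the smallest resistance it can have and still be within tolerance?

630 Ω

Violet → 7 (first significant figure)
Black → 0 (second significant figure)
Brown → ×10 multiplier
Silver → ±10% tolerance
70 × 10 = 700 Ω
Smallest = 700 × (1 − 10/100) = 630 Ω.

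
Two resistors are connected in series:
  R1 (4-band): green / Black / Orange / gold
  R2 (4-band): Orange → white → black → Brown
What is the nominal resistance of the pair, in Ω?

R1: green, black → 50; orange ×10^3 → 50000 Ω.
R2: orange, white → 39; black ×1 → 39 Ω.
Series: 50000 + 39 = 50039 Ω.

50039 Ω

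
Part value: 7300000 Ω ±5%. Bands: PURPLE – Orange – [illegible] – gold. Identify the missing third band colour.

green

7300000 Ω = 73 × 10^5.
The third band is the multiplier, 10^5, which is green.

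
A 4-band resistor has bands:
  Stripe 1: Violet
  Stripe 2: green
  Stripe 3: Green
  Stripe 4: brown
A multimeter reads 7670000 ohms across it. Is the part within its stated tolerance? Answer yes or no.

no

Violet → 7 (first significant figure)
Green → 5 (second significant figure)
Green → ×10^5 multiplier
Brown → ±1% tolerance
75 × 100000 = 7500000 Ω
Allowed range: 7425000 Ω to 7575000 Ω.
7670000 ohms lies outside that range.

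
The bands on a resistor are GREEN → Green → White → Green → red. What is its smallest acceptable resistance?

54782000 Ω

Green → 5 (first significant figure)
Green → 5 (second significant figure)
White → 9 (third significant figure)
Green → ×10^5 multiplier
Red → ±2% tolerance
559 × 100000 = 55900000 Ω
Smallest = 55900000 × (1 − 2/100) = 54782000 Ω.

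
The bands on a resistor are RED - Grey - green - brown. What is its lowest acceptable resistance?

Red → 2 (first significant figure)
Grey → 8 (second significant figure)
Green → ×10^5 multiplier
Brown → ±1% tolerance
28 × 100000 = 2800000 Ω
Lowest = 2800000 × (1 − 1/100) = 2772000 Ω.

2772000 Ω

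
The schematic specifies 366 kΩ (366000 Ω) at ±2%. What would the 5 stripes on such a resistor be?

366000 Ω = 366 × 10^3.
3 → orange
6 → blue
6 → blue
Multiplier 10^3 → orange.
±2% tolerance → red.

orange, blue, blue, orange, red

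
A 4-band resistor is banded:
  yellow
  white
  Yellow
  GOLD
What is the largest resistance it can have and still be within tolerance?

514500 Ω

Yellow → 4 (first significant figure)
White → 9 (second significant figure)
Yellow → ×10^4 multiplier
Gold → ±5% tolerance
49 × 10000 = 490000 Ω
Largest = 490000 × (1 + 5/100) = 514500 Ω.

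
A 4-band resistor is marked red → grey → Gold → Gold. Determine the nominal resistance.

Red → 2 (first significant figure)
Grey → 8 (second significant figure)
Gold → ×0.1 multiplier
28 × 0.1 = 2.8 Ω

2.8 Ω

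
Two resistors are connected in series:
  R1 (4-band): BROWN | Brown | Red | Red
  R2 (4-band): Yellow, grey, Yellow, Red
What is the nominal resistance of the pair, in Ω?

R1: brown, brown → 11; red ×10^2 → 1100 Ω.
R2: yellow, grey → 48; yellow ×10^4 → 480000 Ω.
Series: 1100 + 480000 = 481100 Ω.

481100 Ω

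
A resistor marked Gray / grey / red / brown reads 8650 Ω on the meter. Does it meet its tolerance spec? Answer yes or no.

no

Grey → 8 (first significant figure)
Grey → 8 (second significant figure)
Red → ×10^2 multiplier
Brown → ±1% tolerance
88 × 100 = 8800 Ω
Allowed range: 8712 Ω to 8888 Ω.
8650 Ω lies outside that range.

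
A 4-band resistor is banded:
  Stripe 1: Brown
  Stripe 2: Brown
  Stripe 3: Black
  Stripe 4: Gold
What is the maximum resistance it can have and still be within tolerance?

11.55 Ω

Brown → 1 (first significant figure)
Brown → 1 (second significant figure)
Black → ×1 multiplier
Gold → ±5% tolerance
11 × 1 = 11 Ω
Maximum = 11 × (1 + 5/100) = 11.55 Ω.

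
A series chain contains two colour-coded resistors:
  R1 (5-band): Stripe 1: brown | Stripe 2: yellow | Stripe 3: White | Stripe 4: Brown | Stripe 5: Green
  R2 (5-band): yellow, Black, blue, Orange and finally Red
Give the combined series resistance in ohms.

407490 Ω

R1: brown, yellow, white → 149; brown ×10 → 1490 Ω.
R2: yellow, black, blue → 406; orange ×10^3 → 406000 Ω.
Series: 1490 + 406000 = 407490 Ω.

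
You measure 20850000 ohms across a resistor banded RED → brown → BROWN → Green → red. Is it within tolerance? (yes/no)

yes

Red → 2 (first significant figure)
Brown → 1 (second significant figure)
Brown → 1 (third significant figure)
Green → ×10^5 multiplier
Red → ±2% tolerance
211 × 100000 = 21100000 Ω
Allowed range: 20678000 Ω to 21522000 Ω.
20850000 ohms lies inside that range.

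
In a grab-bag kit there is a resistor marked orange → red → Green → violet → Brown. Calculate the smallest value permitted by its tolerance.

Orange → 3 (first significant figure)
Red → 2 (second significant figure)
Green → 5 (third significant figure)
Violet → ×10^7 multiplier
Brown → ±1% tolerance
325 × 10000000 = 3250000000 Ω
Smallest = 3250000000 × (1 − 1/100) = 3217500000 Ω.

3217500000 Ω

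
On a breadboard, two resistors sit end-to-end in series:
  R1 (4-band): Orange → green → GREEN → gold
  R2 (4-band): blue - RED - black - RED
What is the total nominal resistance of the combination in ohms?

R1: orange, green → 35; green ×10^5 → 3500000 Ω.
R2: blue, red → 62; black ×1 → 62 Ω.
Series: 3500000 + 62 = 3500062 Ω.

3500062 Ω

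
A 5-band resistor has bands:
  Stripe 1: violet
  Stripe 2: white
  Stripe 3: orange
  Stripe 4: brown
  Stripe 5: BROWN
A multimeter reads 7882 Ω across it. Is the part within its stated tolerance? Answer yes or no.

yes

Violet → 7 (first significant figure)
White → 9 (second significant figure)
Orange → 3 (third significant figure)
Brown → ×10 multiplier
Brown → ±1% tolerance
793 × 10 = 7930 Ω
Allowed range: 7850.7 Ω to 8009.3 Ω.
7882 Ω lies inside that range.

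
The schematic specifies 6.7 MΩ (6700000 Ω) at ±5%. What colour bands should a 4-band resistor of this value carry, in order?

6700000 Ω = 67 × 10^5.
6 → blue
7 → violet
Multiplier 10^5 → green.
±5% tolerance → gold.

blue, violet, green, gold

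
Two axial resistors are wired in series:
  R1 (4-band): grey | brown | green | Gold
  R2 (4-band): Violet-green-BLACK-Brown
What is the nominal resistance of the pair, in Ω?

8100075 Ω

R1: grey, brown → 81; green ×10^5 → 8100000 Ω.
R2: violet, green → 75; black ×1 → 75 Ω.
Series: 8100000 + 75 = 8100075 Ω.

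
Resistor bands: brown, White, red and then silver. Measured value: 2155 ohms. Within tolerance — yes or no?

Brown → 1 (first significant figure)
White → 9 (second significant figure)
Red → ×10^2 multiplier
Silver → ±10% tolerance
19 × 100 = 1900 Ω
Allowed range: 1710 Ω to 2090 Ω.
2155 ohms lies outside that range.

no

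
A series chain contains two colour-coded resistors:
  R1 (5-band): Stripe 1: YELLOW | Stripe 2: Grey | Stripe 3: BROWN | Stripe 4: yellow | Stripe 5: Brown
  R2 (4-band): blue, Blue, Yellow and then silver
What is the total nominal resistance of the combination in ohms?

5470000 Ω

R1: yellow, grey, brown → 481; yellow ×10^4 → 4810000 Ω.
R2: blue, blue → 66; yellow ×10^4 → 660000 Ω.
Series: 4810000 + 660000 = 5470000 Ω.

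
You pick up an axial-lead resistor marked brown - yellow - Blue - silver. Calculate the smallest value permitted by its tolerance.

Brown → 1 (first significant figure)
Yellow → 4 (second significant figure)
Blue → ×10^6 multiplier
Silver → ±10% tolerance
14 × 1000000 = 14000000 Ω
Smallest = 14000000 × (1 − 10/100) = 12600000 Ω.

12600000 Ω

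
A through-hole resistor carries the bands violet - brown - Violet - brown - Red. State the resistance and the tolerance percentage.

Violet → 7 (first significant figure)
Brown → 1 (second significant figure)
Violet → 7 (third significant figure)
Brown → ×10 multiplier
Red → ±2% tolerance
717 × 10 = 7170 Ω

7170 Ω ±2%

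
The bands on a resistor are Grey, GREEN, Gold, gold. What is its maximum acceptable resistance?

8.925 Ω

Grey → 8 (first significant figure)
Green → 5 (second significant figure)
Gold → ×0.1 multiplier
Gold → ±5% tolerance
85 × 0.1 = 8.5 Ω
Maximum = 8.5 × (1 + 5/100) = 8.925 Ω.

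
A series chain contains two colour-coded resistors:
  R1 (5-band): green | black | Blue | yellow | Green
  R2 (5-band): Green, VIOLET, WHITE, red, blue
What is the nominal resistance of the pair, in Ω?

5117900 Ω

R1: green, black, blue → 506; yellow ×10^4 → 5060000 Ω.
R2: green, violet, white → 579; red ×10^2 → 57900 Ω.
Series: 5060000 + 57900 = 5117900 Ω.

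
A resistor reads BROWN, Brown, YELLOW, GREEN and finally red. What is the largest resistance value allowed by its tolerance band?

Brown → 1 (first significant figure)
Brown → 1 (second significant figure)
Yellow → 4 (third significant figure)
Green → ×10^5 multiplier
Red → ±2% tolerance
114 × 100000 = 11400000 Ω
Largest = 11400000 × (1 + 2/100) = 11628000 Ω.

11628000 Ω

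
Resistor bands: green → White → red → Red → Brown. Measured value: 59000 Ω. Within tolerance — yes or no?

yes

Green → 5 (first significant figure)
White → 9 (second significant figure)
Red → 2 (third significant figure)
Red → ×10^2 multiplier
Brown → ±1% tolerance
592 × 100 = 59200 Ω
Allowed range: 58608 Ω to 59792 Ω.
59000 Ω lies inside that range.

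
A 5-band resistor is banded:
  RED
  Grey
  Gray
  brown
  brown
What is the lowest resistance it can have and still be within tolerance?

2851.2 Ω

Red → 2 (first significant figure)
Grey → 8 (second significant figure)
Grey → 8 (third significant figure)
Brown → ×10 multiplier
Brown → ±1% tolerance
288 × 10 = 2880 Ω
Lowest = 2880 × (1 − 1/100) = 2851.2 Ω.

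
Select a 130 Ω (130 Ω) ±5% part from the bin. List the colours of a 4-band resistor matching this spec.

130 Ω = 13 × 10^1.
1 → brown
3 → orange
Multiplier 10^1 → brown.
±5% tolerance → gold.

brown, orange, brown, gold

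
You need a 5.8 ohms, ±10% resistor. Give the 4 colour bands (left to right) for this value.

green, grey, gold, silver

5.8 Ω = 58 × 10^-1.
5 → green
8 → grey
Multiplier 10^-1 → gold.
±10% tolerance → silver.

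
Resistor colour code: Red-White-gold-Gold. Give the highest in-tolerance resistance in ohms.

Red → 2 (first significant figure)
White → 9 (second significant figure)
Gold → ×0.1 multiplier
Gold → ±5% tolerance
29 × 0.1 = 2.9 Ω
Highest = 2.9 × (1 + 5/100) = 3.045 Ω.

3.045 Ω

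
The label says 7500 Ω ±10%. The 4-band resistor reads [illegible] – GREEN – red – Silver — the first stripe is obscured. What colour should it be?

7500 Ω = 75 × 10^2.
The first band gives digit 7 of the significand, and 7 is violet.

violet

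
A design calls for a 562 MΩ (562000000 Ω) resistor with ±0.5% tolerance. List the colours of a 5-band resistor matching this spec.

green, blue, red, blue, green

562000000 Ω = 562 × 10^6.
5 → green
6 → blue
2 → red
Multiplier 10^6 → blue.
±0.5% tolerance → green.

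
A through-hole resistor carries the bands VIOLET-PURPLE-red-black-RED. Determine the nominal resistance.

Violet → 7 (first significant figure)
Violet → 7 (second significant figure)
Red → 2 (third significant figure)
Black → ×1 multiplier
772 × 1 = 772 Ω

772 Ω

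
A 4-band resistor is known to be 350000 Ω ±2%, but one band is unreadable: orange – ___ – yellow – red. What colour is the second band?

350000 Ω = 35 × 10^4.
The second band gives digit 5 of the significand, and 5 is green.

green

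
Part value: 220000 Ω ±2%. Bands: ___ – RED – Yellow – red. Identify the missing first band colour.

red

220000 Ω = 22 × 10^4.
The first band gives digit 2 of the significand, and 2 is red.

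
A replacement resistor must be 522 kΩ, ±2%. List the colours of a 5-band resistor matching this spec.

522000 Ω = 522 × 10^3.
5 → green
2 → red
2 → red
Multiplier 10^3 → orange.
±2% tolerance → red.

green, red, red, orange, red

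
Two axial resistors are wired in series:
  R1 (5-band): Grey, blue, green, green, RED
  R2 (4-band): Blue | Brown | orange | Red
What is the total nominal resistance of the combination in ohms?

86561000 Ω

R1: grey, blue, green → 865; green ×10^5 → 86500000 Ω.
R2: blue, brown → 61; orange ×10^3 → 61000 Ω.
Series: 86500000 + 61000 = 86561000 Ω.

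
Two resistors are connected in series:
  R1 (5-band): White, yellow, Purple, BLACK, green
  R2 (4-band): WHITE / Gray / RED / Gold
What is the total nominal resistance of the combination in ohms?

R1: white, yellow, violet → 947; black ×1 → 947 Ω.
R2: white, grey → 98; red ×10^2 → 9800 Ω.
Series: 947 + 9800 = 10747 Ω.

10747 Ω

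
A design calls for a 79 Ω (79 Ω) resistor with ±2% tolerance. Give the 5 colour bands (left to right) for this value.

79 Ω = 790 × 10^-1.
7 → violet
9 → white
0 → black
Multiplier 10^-1 → gold.
±2% tolerance → red.

violet, white, black, gold, red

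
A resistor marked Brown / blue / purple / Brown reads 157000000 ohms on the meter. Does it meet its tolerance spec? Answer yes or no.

Brown → 1 (first significant figure)
Blue → 6 (second significant figure)
Violet → ×10^7 multiplier
Brown → ±1% tolerance
16 × 10000000 = 160000000 Ω
Allowed range: 158400000 Ω to 161600000 Ω.
157000000 ohms lies outside that range.

no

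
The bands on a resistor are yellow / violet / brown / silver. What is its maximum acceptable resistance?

517 Ω

Yellow → 4 (first significant figure)
Violet → 7 (second significant figure)
Brown → ×10 multiplier
Silver → ±10% tolerance
47 × 10 = 470 Ω
Maximum = 470 × (1 + 10/100) = 517 Ω.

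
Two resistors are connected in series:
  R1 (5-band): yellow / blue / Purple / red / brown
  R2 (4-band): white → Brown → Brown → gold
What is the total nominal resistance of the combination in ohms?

47610 Ω

R1: yellow, blue, violet → 467; red ×10^2 → 46700 Ω.
R2: white, brown → 91; brown ×10 → 910 Ω.
Series: 46700 + 910 = 47610 Ω.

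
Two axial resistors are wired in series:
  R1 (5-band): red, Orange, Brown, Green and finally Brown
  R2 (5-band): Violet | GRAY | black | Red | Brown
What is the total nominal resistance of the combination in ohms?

23178000 Ω

R1: red, orange, brown → 231; green ×10^5 → 23100000 Ω.
R2: violet, grey, black → 780; red ×10^2 → 78000 Ω.
Series: 23100000 + 78000 = 23178000 Ω.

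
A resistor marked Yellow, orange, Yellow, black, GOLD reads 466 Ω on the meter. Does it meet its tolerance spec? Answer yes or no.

no

Yellow → 4 (first significant figure)
Orange → 3 (second significant figure)
Yellow → 4 (third significant figure)
Black → ×1 multiplier
Gold → ±5% tolerance
434 × 1 = 434 Ω
Allowed range: 412.3 Ω to 455.7 Ω.
466 Ω lies outside that range.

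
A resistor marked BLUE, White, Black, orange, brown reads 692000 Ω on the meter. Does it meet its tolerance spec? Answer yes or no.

Blue → 6 (first significant figure)
White → 9 (second significant figure)
Black → 0 (third significant figure)
Orange → ×10^3 multiplier
Brown → ±1% tolerance
690 × 1000 = 690000 Ω
Allowed range: 683100 Ω to 696900 Ω.
692000 Ω lies inside that range.

yes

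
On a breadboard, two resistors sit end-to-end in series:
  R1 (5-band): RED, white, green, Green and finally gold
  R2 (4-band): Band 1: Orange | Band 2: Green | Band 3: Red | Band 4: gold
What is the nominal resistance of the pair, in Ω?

29503500 Ω

R1: red, white, green → 295; green ×10^5 → 29500000 Ω.
R2: orange, green → 35; red ×10^2 → 3500 Ω.
Series: 29500000 + 3500 = 29503500 Ω.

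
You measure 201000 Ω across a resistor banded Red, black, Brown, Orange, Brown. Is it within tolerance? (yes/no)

Red → 2 (first significant figure)
Black → 0 (second significant figure)
Brown → 1 (third significant figure)
Orange → ×10^3 multiplier
Brown → ±1% tolerance
201 × 1000 = 201000 Ω
Allowed range: 198990 Ω to 203010 Ω.
201000 Ω lies inside that range.

yes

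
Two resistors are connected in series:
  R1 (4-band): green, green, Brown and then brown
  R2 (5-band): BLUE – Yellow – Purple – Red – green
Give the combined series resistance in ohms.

65250 Ω

R1: green, green → 55; brown ×10 → 550 Ω.
R2: blue, yellow, violet → 647; red ×10^2 → 64700 Ω.
Series: 550 + 64700 = 65250 Ω.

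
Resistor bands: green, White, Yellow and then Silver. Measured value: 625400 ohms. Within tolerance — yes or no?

yes

Green → 5 (first significant figure)
White → 9 (second significant figure)
Yellow → ×10^4 multiplier
Silver → ±10% tolerance
59 × 10000 = 590000 Ω
Allowed range: 531000 Ω to 649000 Ω.
625400 ohms lies inside that range.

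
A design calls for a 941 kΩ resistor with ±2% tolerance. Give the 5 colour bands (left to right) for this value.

white, yellow, brown, orange, red

941000 Ω = 941 × 10^3.
9 → white
4 → yellow
1 → brown
Multiplier 10^3 → orange.
±2% tolerance → red.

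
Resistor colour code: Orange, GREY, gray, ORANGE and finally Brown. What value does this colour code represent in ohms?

Orange → 3 (first significant figure)
Grey → 8 (second significant figure)
Grey → 8 (third significant figure)
Orange → ×10^3 multiplier
388 × 1000 = 388000 Ω

388000 Ω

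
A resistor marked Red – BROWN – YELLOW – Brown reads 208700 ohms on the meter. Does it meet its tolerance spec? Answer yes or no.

Red → 2 (first significant figure)
Brown → 1 (second significant figure)
Yellow → ×10^4 multiplier
Brown → ±1% tolerance
21 × 10000 = 210000 Ω
Allowed range: 207900 Ω to 212100 Ω.
208700 ohms lies inside that range.

yes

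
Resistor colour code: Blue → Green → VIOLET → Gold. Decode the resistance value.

Blue → 6 (first significant figure)
Green → 5 (second significant figure)
Violet → ×10^7 multiplier
65 × 10000000 = 650000000 Ω

650000000 Ω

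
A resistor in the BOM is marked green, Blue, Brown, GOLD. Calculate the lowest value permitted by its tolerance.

532 Ω

Green → 5 (first significant figure)
Blue → 6 (second significant figure)
Brown → ×10 multiplier
Gold → ±5% tolerance
56 × 10 = 560 Ω
Lowest = 560 × (1 − 5/100) = 532 Ω.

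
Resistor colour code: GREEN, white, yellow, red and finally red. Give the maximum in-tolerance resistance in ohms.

Green → 5 (first significant figure)
White → 9 (second significant figure)
Yellow → 4 (third significant figure)
Red → ×10^2 multiplier
Red → ±2% tolerance
594 × 100 = 59400 Ω
Maximum = 59400 × (1 + 2/100) = 60588 Ω.

60588 Ω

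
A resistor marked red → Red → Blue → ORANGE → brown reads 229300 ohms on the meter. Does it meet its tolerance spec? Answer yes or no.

Red → 2 (first significant figure)
Red → 2 (second significant figure)
Blue → 6 (third significant figure)
Orange → ×10^3 multiplier
Brown → ±1% tolerance
226 × 1000 = 226000 Ω
Allowed range: 223740 Ω to 228260 Ω.
229300 ohms lies outside that range.

no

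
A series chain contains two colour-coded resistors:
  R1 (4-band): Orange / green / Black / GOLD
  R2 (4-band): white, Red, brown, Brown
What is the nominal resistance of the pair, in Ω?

955 Ω

R1: orange, green → 35; black ×1 → 35 Ω.
R2: white, red → 92; brown ×10 → 920 Ω.
Series: 35 + 920 = 955 Ω.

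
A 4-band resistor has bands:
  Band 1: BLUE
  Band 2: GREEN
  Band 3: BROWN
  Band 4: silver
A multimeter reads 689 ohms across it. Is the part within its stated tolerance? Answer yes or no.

Blue → 6 (first significant figure)
Green → 5 (second significant figure)
Brown → ×10 multiplier
Silver → ±10% tolerance
65 × 10 = 650 Ω
Allowed range: 585 Ω to 715 Ω.
689 ohms lies inside that range.

yes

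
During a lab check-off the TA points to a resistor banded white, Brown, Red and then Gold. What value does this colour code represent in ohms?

White → 9 (first significant figure)
Brown → 1 (second significant figure)
Red → ×10^2 multiplier
91 × 100 = 9100 Ω

9100 Ω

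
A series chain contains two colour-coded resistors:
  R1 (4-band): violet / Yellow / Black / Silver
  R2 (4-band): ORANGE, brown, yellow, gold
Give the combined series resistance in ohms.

310074 Ω

R1: violet, yellow → 74; black ×1 → 74 Ω.
R2: orange, brown → 31; yellow ×10^4 → 310000 Ω.
Series: 74 + 310000 = 310074 Ω.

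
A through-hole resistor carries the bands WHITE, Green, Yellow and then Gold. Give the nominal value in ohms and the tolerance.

950000 Ω ±5%

White → 9 (first significant figure)
Green → 5 (second significant figure)
Yellow → ×10^4 multiplier
Gold → ±5% tolerance
95 × 10000 = 950000 Ω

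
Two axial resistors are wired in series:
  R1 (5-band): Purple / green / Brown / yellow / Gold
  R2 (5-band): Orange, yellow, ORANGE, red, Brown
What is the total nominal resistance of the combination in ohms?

7544300 Ω

R1: violet, green, brown → 751; yellow ×10^4 → 7510000 Ω.
R2: orange, yellow, orange → 343; red ×10^2 → 34300 Ω.
Series: 7510000 + 34300 = 7544300 Ω.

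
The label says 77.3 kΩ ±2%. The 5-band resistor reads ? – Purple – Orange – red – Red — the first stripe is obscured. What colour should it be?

77300 Ω = 773 × 10^2.
The first band gives digit 7 of the significand, and 7 is violet.

violet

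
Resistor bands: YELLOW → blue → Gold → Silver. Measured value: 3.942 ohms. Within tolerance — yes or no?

no

Yellow → 4 (first significant figure)
Blue → 6 (second significant figure)
Gold → ×0.1 multiplier
Silver → ±10% tolerance
46 × 0.1 = 4.6 Ω
Allowed range: 4.14 Ω to 5.06 Ω.
3.942 ohms lies outside that range.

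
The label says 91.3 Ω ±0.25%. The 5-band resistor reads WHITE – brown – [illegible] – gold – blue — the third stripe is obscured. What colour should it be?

orange

91.3 Ω = 913 × 10^-1.
The third band gives digit 3 of the significand, and 3 is orange.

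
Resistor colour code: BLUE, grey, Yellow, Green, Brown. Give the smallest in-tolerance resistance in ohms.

67716000 Ω

Blue → 6 (first significant figure)
Grey → 8 (second significant figure)
Yellow → 4 (third significant figure)
Green → ×10^5 multiplier
Brown → ±1% tolerance
684 × 100000 = 68400000 Ω
Smallest = 68400000 × (1 − 1/100) = 67716000 Ω.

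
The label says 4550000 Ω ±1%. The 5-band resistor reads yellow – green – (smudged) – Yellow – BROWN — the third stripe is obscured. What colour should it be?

green

4550000 Ω = 455 × 10^4.
The third band gives digit 5 of the significand, and 5 is green.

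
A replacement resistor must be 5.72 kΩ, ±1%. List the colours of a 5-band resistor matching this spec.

green, violet, red, brown, brown

5720 Ω = 572 × 10^1.
5 → green
7 → violet
2 → red
Multiplier 10^1 → brown.
±1% tolerance → brown.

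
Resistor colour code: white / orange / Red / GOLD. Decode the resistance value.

White → 9 (first significant figure)
Orange → 3 (second significant figure)
Red → ×10^2 multiplier
93 × 100 = 9300 Ω

9300 Ω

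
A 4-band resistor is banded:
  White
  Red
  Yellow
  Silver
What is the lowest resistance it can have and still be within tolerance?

828000 Ω

White → 9 (first significant figure)
Red → 2 (second significant figure)
Yellow → ×10^4 multiplier
Silver → ±10% tolerance
92 × 10000 = 920000 Ω
Lowest = 920000 × (1 − 10/100) = 828000 Ω.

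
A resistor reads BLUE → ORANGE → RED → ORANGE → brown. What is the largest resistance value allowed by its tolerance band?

Blue → 6 (first significant figure)
Orange → 3 (second significant figure)
Red → 2 (third significant figure)
Orange → ×10^3 multiplier
Brown → ±1% tolerance
632 × 1000 = 632000 Ω
Largest = 632000 × (1 + 1/100) = 638320 Ω.

638320 Ω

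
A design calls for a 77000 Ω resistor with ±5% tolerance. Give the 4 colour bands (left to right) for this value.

violet, violet, orange, gold

77000 Ω = 77 × 10^3.
7 → violet
7 → violet
Multiplier 10^3 → orange.
±5% tolerance → gold.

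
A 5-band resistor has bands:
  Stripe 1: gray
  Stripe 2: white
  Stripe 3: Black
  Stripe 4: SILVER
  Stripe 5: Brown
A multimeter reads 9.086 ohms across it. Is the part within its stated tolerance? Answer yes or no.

Grey → 8 (first significant figure)
White → 9 (second significant figure)
Black → 0 (third significant figure)
Silver → ×0.01 multiplier
Brown → ±1% tolerance
890 × 0.01 = 8.9 Ω
Allowed range: 8.811 Ω to 8.989 Ω.
9.086 ohms lies outside that range.

no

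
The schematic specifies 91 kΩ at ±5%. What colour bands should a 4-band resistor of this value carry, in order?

91000 Ω = 91 × 10^3.
9 → white
1 → brown
Multiplier 10^3 → orange.
±5% tolerance → gold.

white, brown, orange, gold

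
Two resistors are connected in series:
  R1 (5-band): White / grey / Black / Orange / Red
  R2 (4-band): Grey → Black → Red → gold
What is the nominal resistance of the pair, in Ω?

988000 Ω

R1: white, grey, black → 980; orange ×10^3 → 980000 Ω.
R2: grey, black → 80; red ×10^2 → 8000 Ω.
Series: 980000 + 8000 = 988000 Ω.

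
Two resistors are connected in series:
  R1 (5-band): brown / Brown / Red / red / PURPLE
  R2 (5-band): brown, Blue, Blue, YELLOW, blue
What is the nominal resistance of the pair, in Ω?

1671200 Ω

R1: brown, brown, red → 112; red ×10^2 → 11200 Ω.
R2: brown, blue, blue → 166; yellow ×10^4 → 1660000 Ω.
Series: 11200 + 1660000 = 1671200 Ω.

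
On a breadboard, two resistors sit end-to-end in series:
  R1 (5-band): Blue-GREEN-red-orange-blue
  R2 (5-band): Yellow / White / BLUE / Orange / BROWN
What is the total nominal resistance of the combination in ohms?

1148000 Ω

R1: blue, green, red → 652; orange ×10^3 → 652000 Ω.
R2: yellow, white, blue → 496; orange ×10^3 → 496000 Ω.
Series: 652000 + 496000 = 1148000 Ω.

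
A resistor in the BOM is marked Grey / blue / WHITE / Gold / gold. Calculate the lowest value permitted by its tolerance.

82.555 Ω

Grey → 8 (first significant figure)
Blue → 6 (second significant figure)
White → 9 (third significant figure)
Gold → ×0.1 multiplier
Gold → ±5% tolerance
869 × 0.1 = 86.9 Ω
Lowest = 86.9 × (1 − 5/100) = 82.555 Ω.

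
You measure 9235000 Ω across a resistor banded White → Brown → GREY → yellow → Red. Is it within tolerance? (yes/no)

White → 9 (first significant figure)
Brown → 1 (second significant figure)
Grey → 8 (third significant figure)
Yellow → ×10^4 multiplier
Red → ±2% tolerance
918 × 10000 = 9180000 Ω
Allowed range: 8996400 Ω to 9363600 Ω.
9235000 Ω lies inside that range.

yes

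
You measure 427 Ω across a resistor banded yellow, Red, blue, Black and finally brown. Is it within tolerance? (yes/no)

Yellow → 4 (first significant figure)
Red → 2 (second significant figure)
Blue → 6 (third significant figure)
Black → ×1 multiplier
Brown → ±1% tolerance
426 × 1 = 426 Ω
Allowed range: 421.74 Ω to 430.26 Ω.
427 Ω lies inside that range.

yes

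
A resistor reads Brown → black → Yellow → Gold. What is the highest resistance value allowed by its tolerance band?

105000 Ω

Brown → 1 (first significant figure)
Black → 0 (second significant figure)
Yellow → ×10^4 multiplier
Gold → ±5% tolerance
10 × 10000 = 100000 Ω
Highest = 100000 × (1 + 5/100) = 105000 Ω.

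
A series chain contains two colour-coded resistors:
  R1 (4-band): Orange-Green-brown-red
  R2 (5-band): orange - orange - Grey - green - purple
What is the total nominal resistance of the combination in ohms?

R1: orange, green → 35; brown ×10 → 350 Ω.
R2: orange, orange, grey → 338; green ×10^5 → 33800000 Ω.
Series: 350 + 33800000 = 33800350 Ω.

33800350 Ω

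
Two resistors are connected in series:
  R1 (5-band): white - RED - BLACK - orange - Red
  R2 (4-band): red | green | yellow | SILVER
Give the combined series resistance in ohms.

R1: white, red, black → 920; orange ×10^3 → 920000 Ω.
R2: red, green → 25; yellow ×10^4 → 250000 Ω.
Series: 920000 + 250000 = 1170000 Ω.

1170000 Ω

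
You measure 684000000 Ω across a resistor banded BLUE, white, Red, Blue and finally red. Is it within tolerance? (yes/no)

yes

Blue → 6 (first significant figure)
White → 9 (second significant figure)
Red → 2 (third significant figure)
Blue → ×10^6 multiplier
Red → ±2% tolerance
692 × 1000000 = 692000000 Ω
Allowed range: 678160000 Ω to 705840000 Ω.
684000000 Ω lies inside that range.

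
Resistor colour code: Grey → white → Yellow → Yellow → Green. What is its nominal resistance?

8940000 Ω

Grey → 8 (first significant figure)
White → 9 (second significant figure)
Yellow → 4 (third significant figure)
Yellow → ×10^4 multiplier
894 × 10000 = 8940000 Ω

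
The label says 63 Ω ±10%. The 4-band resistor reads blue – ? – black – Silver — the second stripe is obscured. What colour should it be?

63 Ω = 63 × 10^0.
The second band gives digit 3 of the significand, and 3 is orange.

orange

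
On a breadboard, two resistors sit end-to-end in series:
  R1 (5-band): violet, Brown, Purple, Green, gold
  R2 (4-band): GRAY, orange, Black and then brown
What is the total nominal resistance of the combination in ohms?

R1: violet, brown, violet → 717; green ×10^5 → 71700000 Ω.
R2: grey, orange → 83; black ×1 → 83 Ω.
Series: 71700000 + 83 = 71700083 Ω.

71700083 Ω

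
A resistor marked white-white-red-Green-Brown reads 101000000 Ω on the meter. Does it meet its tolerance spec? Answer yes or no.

no

White → 9 (first significant figure)
White → 9 (second significant figure)
Red → 2 (third significant figure)
Green → ×10^5 multiplier
Brown → ±1% tolerance
992 × 100000 = 99200000 Ω
Allowed range: 98208000 Ω to 100192000 Ω.
101000000 Ω lies outside that range.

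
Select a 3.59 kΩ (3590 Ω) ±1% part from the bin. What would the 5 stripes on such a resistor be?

3590 Ω = 359 × 10^1.
3 → orange
5 → green
9 → white
Multiplier 10^1 → brown.
±1% tolerance → brown.

orange, green, white, brown, brown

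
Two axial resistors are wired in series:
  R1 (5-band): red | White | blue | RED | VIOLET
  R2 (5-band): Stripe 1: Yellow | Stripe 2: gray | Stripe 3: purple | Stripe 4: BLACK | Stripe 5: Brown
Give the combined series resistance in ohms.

R1: red, white, blue → 296; red ×10^2 → 29600 Ω.
R2: yellow, grey, violet → 487; black ×1 → 487 Ω.
Series: 29600 + 487 = 30087 Ω.

30087 Ω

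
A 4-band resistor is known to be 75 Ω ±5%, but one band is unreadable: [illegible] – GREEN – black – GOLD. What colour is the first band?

75 Ω = 75 × 10^0.
The first band gives digit 7 of the significand, and 7 is violet.

violet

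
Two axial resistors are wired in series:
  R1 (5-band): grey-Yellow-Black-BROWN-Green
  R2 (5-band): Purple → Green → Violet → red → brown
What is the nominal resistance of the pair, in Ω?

84100 Ω

R1: grey, yellow, black → 840; brown ×10 → 8400 Ω.
R2: violet, green, violet → 757; red ×10^2 → 75700 Ω.
Series: 8400 + 75700 = 84100 Ω.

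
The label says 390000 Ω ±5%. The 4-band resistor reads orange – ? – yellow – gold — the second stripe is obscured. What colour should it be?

white

390000 Ω = 39 × 10^4.
The second band gives digit 9 of the significand, and 9 is white.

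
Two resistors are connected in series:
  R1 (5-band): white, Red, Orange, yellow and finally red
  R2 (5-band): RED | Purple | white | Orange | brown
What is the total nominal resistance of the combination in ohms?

9509000 Ω

R1: white, red, orange → 923; yellow ×10^4 → 9230000 Ω.
R2: red, violet, white → 279; orange ×10^3 → 279000 Ω.
Series: 9230000 + 279000 = 9509000 Ω.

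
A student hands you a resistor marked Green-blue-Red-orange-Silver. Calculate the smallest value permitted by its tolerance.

505800 Ω

Green → 5 (first significant figure)
Blue → 6 (second significant figure)
Red → 2 (third significant figure)
Orange → ×10^3 multiplier
Silver → ±10% tolerance
562 × 1000 = 562000 Ω
Smallest = 562000 × (1 − 10/100) = 505800 Ω.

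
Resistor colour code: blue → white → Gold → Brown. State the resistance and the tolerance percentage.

Blue → 6 (first significant figure)
White → 9 (second significant figure)
Gold → ×0.1 multiplier
Brown → ±1% tolerance
69 × 0.1 = 6.9 Ω

6.9 Ω ±1%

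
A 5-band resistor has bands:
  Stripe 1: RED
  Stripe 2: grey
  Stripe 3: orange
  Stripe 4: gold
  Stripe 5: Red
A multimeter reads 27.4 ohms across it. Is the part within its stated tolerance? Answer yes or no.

Red → 2 (first significant figure)
Grey → 8 (second significant figure)
Orange → 3 (third significant figure)
Gold → ×0.1 multiplier
Red → ±2% tolerance
283 × 0.1 = 28.3 Ω
Allowed range: 27.734 Ω to 28.866 Ω.
27.4 ohms lies outside that range.

no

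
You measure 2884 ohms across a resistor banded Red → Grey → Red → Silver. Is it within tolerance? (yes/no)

yes

Red → 2 (first significant figure)
Grey → 8 (second significant figure)
Red → ×10^2 multiplier
Silver → ±10% tolerance
28 × 100 = 2800 Ω
Allowed range: 2520 Ω to 3080 Ω.
2884 ohms lies inside that range.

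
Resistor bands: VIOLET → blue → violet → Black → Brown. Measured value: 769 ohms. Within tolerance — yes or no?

Violet → 7 (first significant figure)
Blue → 6 (second significant figure)
Violet → 7 (third significant figure)
Black → ×1 multiplier
Brown → ±1% tolerance
767 × 1 = 767 Ω
Allowed range: 759.33 Ω to 774.67 Ω.
769 ohms lies inside that range.

yes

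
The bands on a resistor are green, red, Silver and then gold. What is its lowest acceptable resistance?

0.494 Ω

Green → 5 (first significant figure)
Red → 2 (second significant figure)
Silver → ×0.01 multiplier
Gold → ±5% tolerance
52 × 0.01 = 0.52 Ω
Lowest = 0.52 × (1 − 5/100) = 0.494 Ω.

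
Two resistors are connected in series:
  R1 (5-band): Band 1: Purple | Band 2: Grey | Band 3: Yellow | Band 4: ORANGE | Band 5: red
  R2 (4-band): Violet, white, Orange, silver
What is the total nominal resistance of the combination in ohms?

863000 Ω

R1: violet, grey, yellow → 784; orange ×10^3 → 784000 Ω.
R2: violet, white → 79; orange ×10^3 → 79000 Ω.
Series: 784000 + 79000 = 863000 Ω.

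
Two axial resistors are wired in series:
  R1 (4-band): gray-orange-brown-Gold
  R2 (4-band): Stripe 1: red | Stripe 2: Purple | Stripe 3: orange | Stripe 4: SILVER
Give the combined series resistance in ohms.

27830 Ω

R1: grey, orange → 83; brown ×10 → 830 Ω.
R2: red, violet → 27; orange ×10^3 → 27000 Ω.
Series: 830 + 27000 = 27830 Ω.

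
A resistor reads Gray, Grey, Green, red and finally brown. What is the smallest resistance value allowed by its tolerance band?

Grey → 8 (first significant figure)
Grey → 8 (second significant figure)
Green → 5 (third significant figure)
Red → ×10^2 multiplier
Brown → ±1% tolerance
885 × 100 = 88500 Ω
Smallest = 88500 × (1 − 1/100) = 87615 Ω.

87615 Ω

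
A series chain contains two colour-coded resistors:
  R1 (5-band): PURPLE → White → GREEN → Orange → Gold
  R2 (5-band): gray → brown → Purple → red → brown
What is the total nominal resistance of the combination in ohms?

876700 Ω

R1: violet, white, green → 795; orange ×10^3 → 795000 Ω.
R2: grey, brown, violet → 817; red ×10^2 → 81700 Ω.
Series: 795000 + 81700 = 876700 Ω.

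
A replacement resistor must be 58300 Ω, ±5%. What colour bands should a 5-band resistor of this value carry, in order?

green, grey, orange, red, gold

58300 Ω = 583 × 10^2.
5 → green
8 → grey
3 → orange
Multiplier 10^2 → red.
±5% tolerance → gold.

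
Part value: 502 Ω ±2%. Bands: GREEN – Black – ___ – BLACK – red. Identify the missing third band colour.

502 Ω = 502 × 10^0.
The third band gives digit 2 of the significand, and 2 is red.

red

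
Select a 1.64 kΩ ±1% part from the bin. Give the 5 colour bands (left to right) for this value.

1640 Ω = 164 × 10^1.
1 → brown
6 → blue
4 → yellow
Multiplier 10^1 → brown.
±1% tolerance → brown.

brown, blue, yellow, brown, brown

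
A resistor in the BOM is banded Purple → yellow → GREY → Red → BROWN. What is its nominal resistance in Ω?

Violet → 7 (first significant figure)
Yellow → 4 (second significant figure)
Grey → 8 (third significant figure)
Red → ×10^2 multiplier
748 × 100 = 74800 Ω

74800 Ω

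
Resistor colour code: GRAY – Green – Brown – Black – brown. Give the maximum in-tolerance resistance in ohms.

Grey → 8 (first significant figure)
Green → 5 (second significant figure)
Brown → 1 (third significant figure)
Black → ×1 multiplier
Brown → ±1% tolerance
851 × 1 = 851 Ω
Maximum = 851 × (1 + 1/100) = 859.51 Ω.

859.51 Ω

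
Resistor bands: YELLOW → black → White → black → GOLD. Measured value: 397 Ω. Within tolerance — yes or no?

yes

Yellow → 4 (first significant figure)
Black → 0 (second significant figure)
White → 9 (third significant figure)
Black → ×1 multiplier
Gold → ±5% tolerance
409 × 1 = 409 Ω
Allowed range: 388.55 Ω to 429.45 Ω.
397 Ω lies inside that range.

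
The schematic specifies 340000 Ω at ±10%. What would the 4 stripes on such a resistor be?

orange, yellow, yellow, silver

340000 Ω = 34 × 10^4.
3 → orange
4 → yellow
Multiplier 10^4 → yellow.
±10% tolerance → silver.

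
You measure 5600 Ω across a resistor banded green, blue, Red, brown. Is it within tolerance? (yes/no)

yes

Green → 5 (first significant figure)
Blue → 6 (second significant figure)
Red → ×10^2 multiplier
Brown → ±1% tolerance
56 × 100 = 5600 Ω
Allowed range: 5544 Ω to 5656 Ω.
5600 Ω lies inside that range.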